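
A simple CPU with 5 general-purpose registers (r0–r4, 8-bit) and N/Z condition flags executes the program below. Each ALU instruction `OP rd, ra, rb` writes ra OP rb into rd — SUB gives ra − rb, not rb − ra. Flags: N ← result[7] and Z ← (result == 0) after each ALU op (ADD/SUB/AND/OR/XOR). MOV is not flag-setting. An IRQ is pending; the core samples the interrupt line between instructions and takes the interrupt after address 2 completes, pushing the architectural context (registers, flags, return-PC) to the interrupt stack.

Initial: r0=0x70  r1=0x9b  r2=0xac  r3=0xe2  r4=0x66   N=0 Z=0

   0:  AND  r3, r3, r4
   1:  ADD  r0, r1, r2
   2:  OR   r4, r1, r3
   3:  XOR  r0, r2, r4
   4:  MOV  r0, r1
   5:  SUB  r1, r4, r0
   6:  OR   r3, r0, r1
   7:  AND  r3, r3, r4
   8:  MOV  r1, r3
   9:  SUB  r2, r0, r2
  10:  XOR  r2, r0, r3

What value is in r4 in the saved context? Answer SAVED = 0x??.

SAVED = 0xfb

after  0: r0=0x70 r1=0x9b r2=0xac r3=0x62 r4=0x66  N=0 Z=0
after  1: r0=0x47 r1=0x9b r2=0xac r3=0x62 r4=0x66  N=0 Z=0
after  2: r0=0x47 r1=0x9b r2=0xac r3=0x62 r4=0xfb  N=1 Z=0
-- IRQ taken; context saved, return-PC = 3 --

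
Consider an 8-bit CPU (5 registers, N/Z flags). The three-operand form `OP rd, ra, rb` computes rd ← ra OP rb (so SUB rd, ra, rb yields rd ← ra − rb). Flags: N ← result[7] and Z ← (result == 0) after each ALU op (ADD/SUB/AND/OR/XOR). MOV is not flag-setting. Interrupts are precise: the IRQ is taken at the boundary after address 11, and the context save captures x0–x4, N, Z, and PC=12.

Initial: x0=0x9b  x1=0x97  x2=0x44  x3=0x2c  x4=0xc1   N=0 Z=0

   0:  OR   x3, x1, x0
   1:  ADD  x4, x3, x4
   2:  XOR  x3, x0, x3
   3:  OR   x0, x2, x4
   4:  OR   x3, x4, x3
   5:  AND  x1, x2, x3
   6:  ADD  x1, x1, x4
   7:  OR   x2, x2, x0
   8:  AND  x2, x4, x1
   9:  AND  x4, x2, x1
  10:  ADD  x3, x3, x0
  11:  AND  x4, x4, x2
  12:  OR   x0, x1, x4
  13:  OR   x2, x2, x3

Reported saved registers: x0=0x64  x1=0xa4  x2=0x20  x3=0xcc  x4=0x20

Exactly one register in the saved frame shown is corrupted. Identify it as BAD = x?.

BAD = x3

after  0: x0=0x9b x1=0x97 x2=0x44 x3=0x9f x4=0xc1  N=1 Z=0
after  1: x0=0x9b x1=0x97 x2=0x44 x3=0x9f x4=0x60  N=0 Z=0
after  2: x0=0x9b x1=0x97 x2=0x44 x3=0x04 x4=0x60  N=0 Z=0
after  3: x0=0x64 x1=0x97 x2=0x44 x3=0x04 x4=0x60  N=0 Z=0
after  4: x0=0x64 x1=0x97 x2=0x44 x3=0x64 x4=0x60  N=0 Z=0
after  5: x0=0x64 x1=0x44 x2=0x44 x3=0x64 x4=0x60  N=0 Z=0
after  6: x0=0x64 x1=0xa4 x2=0x44 x3=0x64 x4=0x60  N=1 Z=0
after  7: x0=0x64 x1=0xa4 x2=0x64 x3=0x64 x4=0x60  N=0 Z=0
after  8: x0=0x64 x1=0xa4 x2=0x20 x3=0x64 x4=0x60  N=0 Z=0
after  9: x0=0x64 x1=0xa4 x2=0x20 x3=0x64 x4=0x20  N=0 Z=0
after 10: x0=0x64 x1=0xa4 x2=0x20 x3=0xc8 x4=0x20  N=1 Z=0
after 11: x0=0x64 x1=0xa4 x2=0x20 x3=0xc8 x4=0x20  N=0 Z=0
-- IRQ taken; context saved, return-PC = 12 --
mismatch: x3: reported 0xcc vs actual 0xc8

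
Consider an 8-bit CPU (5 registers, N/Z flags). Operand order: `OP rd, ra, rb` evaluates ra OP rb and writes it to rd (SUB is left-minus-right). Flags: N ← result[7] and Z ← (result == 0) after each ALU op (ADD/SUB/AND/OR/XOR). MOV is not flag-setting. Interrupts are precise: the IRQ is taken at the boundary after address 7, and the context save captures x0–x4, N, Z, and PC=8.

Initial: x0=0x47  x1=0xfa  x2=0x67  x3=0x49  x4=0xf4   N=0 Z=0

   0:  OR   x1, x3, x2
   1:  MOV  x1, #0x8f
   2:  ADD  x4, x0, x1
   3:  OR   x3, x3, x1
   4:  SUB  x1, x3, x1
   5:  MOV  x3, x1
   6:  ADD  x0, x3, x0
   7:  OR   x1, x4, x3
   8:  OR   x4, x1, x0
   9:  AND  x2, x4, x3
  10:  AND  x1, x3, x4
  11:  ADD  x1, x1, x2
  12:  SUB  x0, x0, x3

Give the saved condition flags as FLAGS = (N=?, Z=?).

after  0: x0=0x47 x1=0x6f x2=0x67 x3=0x49 x4=0xf4  N=0 Z=0
after  1: x0=0x47 x1=0x8f x2=0x67 x3=0x49 x4=0xf4  N=0 Z=0
after  2: x0=0x47 x1=0x8f x2=0x67 x3=0x49 x4=0xd6  N=1 Z=0
after  3: x0=0x47 x1=0x8f x2=0x67 x3=0xcf x4=0xd6  N=1 Z=0
after  4: x0=0x47 x1=0x40 x2=0x67 x3=0xcf x4=0xd6  N=0 Z=0
after  5: x0=0x47 x1=0x40 x2=0x67 x3=0x40 x4=0xd6  N=0 Z=0
after  6: x0=0x87 x1=0x40 x2=0x67 x3=0x40 x4=0xd6  N=1 Z=0
after  7: x0=0x87 x1=0xd6 x2=0x67 x3=0x40 x4=0xd6  N=1 Z=0
-- IRQ taken; context saved, return-PC = 8 --

FLAGS = (N=1, Z=0)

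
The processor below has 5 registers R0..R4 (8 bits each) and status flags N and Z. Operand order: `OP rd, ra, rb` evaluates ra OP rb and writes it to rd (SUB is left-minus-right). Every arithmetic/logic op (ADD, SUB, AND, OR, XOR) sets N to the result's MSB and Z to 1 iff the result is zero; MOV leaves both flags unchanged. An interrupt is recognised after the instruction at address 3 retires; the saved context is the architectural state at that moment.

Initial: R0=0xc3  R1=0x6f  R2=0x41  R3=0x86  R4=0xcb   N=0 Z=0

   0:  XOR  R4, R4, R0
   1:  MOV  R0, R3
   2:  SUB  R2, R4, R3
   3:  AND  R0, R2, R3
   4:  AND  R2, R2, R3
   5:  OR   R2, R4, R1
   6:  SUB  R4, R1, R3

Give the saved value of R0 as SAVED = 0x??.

after  0: R0=0xc3 R1=0x6f R2=0x41 R3=0x86 R4=0x08  N=0 Z=0
after  1: R0=0x86 R1=0x6f R2=0x41 R3=0x86 R4=0x08  N=0 Z=0
after  2: R0=0x86 R1=0x6f R2=0x82 R3=0x86 R4=0x08  N=1 Z=0
after  3: R0=0x82 R1=0x6f R2=0x82 R3=0x86 R4=0x08  N=1 Z=0
-- IRQ taken; context saved, return-PC = 4 --

SAVED = 0x82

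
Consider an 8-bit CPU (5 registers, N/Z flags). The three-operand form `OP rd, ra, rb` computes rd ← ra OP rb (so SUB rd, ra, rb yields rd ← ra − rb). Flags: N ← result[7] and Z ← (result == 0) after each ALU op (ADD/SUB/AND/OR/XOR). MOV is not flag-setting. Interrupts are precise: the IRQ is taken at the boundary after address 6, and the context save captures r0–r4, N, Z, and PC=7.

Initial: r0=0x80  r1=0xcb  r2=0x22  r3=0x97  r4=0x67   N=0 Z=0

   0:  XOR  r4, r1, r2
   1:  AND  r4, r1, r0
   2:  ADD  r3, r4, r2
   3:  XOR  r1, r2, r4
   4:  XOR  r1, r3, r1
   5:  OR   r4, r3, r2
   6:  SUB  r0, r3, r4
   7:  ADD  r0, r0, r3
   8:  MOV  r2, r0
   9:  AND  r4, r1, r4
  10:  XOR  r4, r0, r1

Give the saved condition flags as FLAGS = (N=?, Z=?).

FLAGS = (N=0, Z=1)

after  0: r0=0x80 r1=0xcb r2=0x22 r3=0x97 r4=0xe9  N=1 Z=0
after  1: r0=0x80 r1=0xcb r2=0x22 r3=0x97 r4=0x80  N=1 Z=0
after  2: r0=0x80 r1=0xcb r2=0x22 r3=0xa2 r4=0x80  N=1 Z=0
after  3: r0=0x80 r1=0xa2 r2=0x22 r3=0xa2 r4=0x80  N=1 Z=0
after  4: r0=0x80 r1=0x00 r2=0x22 r3=0xa2 r4=0x80  N=0 Z=1
after  5: r0=0x80 r1=0x00 r2=0x22 r3=0xa2 r4=0xa2  N=1 Z=0
after  6: r0=0x00 r1=0x00 r2=0x22 r3=0xa2 r4=0xa2  N=0 Z=1
-- IRQ taken; context saved, return-PC = 7 --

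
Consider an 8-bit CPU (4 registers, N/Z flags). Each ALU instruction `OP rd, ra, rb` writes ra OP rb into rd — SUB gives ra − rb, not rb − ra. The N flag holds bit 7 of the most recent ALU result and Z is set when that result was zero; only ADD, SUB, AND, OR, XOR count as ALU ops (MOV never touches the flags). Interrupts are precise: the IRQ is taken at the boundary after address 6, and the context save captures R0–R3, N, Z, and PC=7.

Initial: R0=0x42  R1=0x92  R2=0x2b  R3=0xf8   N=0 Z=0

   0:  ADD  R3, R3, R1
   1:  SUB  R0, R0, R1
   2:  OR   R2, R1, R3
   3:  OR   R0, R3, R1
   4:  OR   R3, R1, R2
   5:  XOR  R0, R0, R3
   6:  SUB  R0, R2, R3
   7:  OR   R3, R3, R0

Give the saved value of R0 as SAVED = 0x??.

after  0: R0=0x42 R1=0x92 R2=0x2b R3=0x8a  N=1 Z=0
after  1: R0=0xb0 R1=0x92 R2=0x2b R3=0x8a  N=1 Z=0
after  2: R0=0xb0 R1=0x92 R2=0x9a R3=0x8a  N=1 Z=0
after  3: R0=0x9a R1=0x92 R2=0x9a R3=0x8a  N=1 Z=0
after  4: R0=0x9a R1=0x92 R2=0x9a R3=0x9a  N=1 Z=0
after  5: R0=0x00 R1=0x92 R2=0x9a R3=0x9a  N=0 Z=1
after  6: R0=0x00 R1=0x92 R2=0x9a R3=0x9a  N=0 Z=1
-- IRQ taken; context saved, return-PC = 7 --

SAVED = 0x00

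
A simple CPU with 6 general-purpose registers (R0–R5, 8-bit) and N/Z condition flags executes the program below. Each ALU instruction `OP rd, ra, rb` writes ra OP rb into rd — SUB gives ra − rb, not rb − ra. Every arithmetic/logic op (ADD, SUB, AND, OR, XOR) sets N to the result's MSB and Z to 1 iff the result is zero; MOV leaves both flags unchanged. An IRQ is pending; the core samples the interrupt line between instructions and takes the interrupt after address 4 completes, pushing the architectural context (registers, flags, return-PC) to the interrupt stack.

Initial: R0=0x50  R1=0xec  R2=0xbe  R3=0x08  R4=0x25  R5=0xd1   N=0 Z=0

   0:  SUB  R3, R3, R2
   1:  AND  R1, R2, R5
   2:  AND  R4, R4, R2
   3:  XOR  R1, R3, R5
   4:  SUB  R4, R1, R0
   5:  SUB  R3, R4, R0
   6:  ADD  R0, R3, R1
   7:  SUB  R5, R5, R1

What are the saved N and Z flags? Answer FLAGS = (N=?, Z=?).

after  0: R0=0x50 R1=0xec R2=0xbe R3=0x4a R4=0x25 R5=0xd1  N=0 Z=0
after  1: R0=0x50 R1=0x90 R2=0xbe R3=0x4a R4=0x25 R5=0xd1  N=1 Z=0
after  2: R0=0x50 R1=0x90 R2=0xbe R3=0x4a R4=0x24 R5=0xd1  N=0 Z=0
after  3: R0=0x50 R1=0x9b R2=0xbe R3=0x4a R4=0x24 R5=0xd1  N=1 Z=0
after  4: R0=0x50 R1=0x9b R2=0xbe R3=0x4a R4=0x4b R5=0xd1  N=0 Z=0
-- IRQ taken; context saved, return-PC = 5 --

FLAGS = (N=0, Z=0)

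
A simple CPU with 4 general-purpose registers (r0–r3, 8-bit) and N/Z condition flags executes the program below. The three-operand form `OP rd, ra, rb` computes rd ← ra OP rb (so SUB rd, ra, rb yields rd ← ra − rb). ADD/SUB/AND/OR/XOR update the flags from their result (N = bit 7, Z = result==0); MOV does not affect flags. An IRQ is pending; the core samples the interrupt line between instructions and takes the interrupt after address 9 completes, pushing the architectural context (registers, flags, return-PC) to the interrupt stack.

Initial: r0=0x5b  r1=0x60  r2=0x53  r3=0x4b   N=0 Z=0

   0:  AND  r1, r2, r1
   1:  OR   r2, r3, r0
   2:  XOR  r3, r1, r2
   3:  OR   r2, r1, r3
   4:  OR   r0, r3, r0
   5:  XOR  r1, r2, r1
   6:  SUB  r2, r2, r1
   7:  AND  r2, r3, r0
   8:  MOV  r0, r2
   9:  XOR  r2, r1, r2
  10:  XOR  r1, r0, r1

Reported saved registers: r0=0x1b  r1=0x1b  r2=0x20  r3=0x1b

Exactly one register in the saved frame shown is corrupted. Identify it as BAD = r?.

after  0: r0=0x5b r1=0x40 r2=0x53 r3=0x4b  N=0 Z=0
after  1: r0=0x5b r1=0x40 r2=0x5b r3=0x4b  N=0 Z=0
after  2: r0=0x5b r1=0x40 r2=0x5b r3=0x1b  N=0 Z=0
after  3: r0=0x5b r1=0x40 r2=0x5b r3=0x1b  N=0 Z=0
after  4: r0=0x5b r1=0x40 r2=0x5b r3=0x1b  N=0 Z=0
after  5: r0=0x5b r1=0x1b r2=0x5b r3=0x1b  N=0 Z=0
after  6: r0=0x5b r1=0x1b r2=0x40 r3=0x1b  N=0 Z=0
after  7: r0=0x5b r1=0x1b r2=0x1b r3=0x1b  N=0 Z=0
after  8: r0=0x1b r1=0x1b r2=0x1b r3=0x1b  N=0 Z=0
after  9: r0=0x1b r1=0x1b r2=0x00 r3=0x1b  N=0 Z=1
-- IRQ taken; context saved, return-PC = 10 --
mismatch: r2: reported 0x20 vs actual 0x00

BAD = r2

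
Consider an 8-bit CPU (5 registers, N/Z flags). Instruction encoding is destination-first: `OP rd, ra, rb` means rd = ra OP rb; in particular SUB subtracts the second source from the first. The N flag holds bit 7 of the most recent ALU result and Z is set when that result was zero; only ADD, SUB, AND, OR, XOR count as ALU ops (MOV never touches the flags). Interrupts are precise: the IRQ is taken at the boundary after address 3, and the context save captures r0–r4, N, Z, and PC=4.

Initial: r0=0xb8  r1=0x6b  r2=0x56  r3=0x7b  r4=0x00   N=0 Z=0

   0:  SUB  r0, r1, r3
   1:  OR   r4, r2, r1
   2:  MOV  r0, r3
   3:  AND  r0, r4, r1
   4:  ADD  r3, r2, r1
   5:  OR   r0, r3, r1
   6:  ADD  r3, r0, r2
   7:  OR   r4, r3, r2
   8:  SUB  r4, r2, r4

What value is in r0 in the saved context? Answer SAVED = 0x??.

after  0: r0=0xf0 r1=0x6b r2=0x56 r3=0x7b r4=0x00  N=1 Z=0
after  1: r0=0xf0 r1=0x6b r2=0x56 r3=0x7b r4=0x7f  N=0 Z=0
after  2: r0=0x7b r1=0x6b r2=0x56 r3=0x7b r4=0x7f  N=0 Z=0
after  3: r0=0x6b r1=0x6b r2=0x56 r3=0x7b r4=0x7f  N=0 Z=0
-- IRQ taken; context saved, return-PC = 4 --

SAVED = 0x6b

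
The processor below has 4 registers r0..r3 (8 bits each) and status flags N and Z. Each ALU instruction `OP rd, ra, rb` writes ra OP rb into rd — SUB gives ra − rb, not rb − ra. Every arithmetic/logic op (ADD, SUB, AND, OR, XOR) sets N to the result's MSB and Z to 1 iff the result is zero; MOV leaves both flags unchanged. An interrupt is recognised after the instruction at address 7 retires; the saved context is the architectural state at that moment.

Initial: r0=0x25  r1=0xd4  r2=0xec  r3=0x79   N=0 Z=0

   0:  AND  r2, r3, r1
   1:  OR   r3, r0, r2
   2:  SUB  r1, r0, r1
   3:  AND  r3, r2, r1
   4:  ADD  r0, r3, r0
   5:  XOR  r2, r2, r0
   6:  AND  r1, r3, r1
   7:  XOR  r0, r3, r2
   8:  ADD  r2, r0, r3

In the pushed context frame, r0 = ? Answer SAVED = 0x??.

after  0: r0=0x25 r1=0xd4 r2=0x50 r3=0x79  N=0 Z=0
after  1: r0=0x25 r1=0xd4 r2=0x50 r3=0x75  N=0 Z=0
after  2: r0=0x25 r1=0x51 r2=0x50 r3=0x75  N=0 Z=0
after  3: r0=0x25 r1=0x51 r2=0x50 r3=0x50  N=0 Z=0
after  4: r0=0x75 r1=0x51 r2=0x50 r3=0x50  N=0 Z=0
after  5: r0=0x75 r1=0x51 r2=0x25 r3=0x50  N=0 Z=0
after  6: r0=0x75 r1=0x50 r2=0x25 r3=0x50  N=0 Z=0
after  7: r0=0x75 r1=0x50 r2=0x25 r3=0x50  N=0 Z=0
-- IRQ taken; context saved, return-PC = 8 --

SAVED = 0x75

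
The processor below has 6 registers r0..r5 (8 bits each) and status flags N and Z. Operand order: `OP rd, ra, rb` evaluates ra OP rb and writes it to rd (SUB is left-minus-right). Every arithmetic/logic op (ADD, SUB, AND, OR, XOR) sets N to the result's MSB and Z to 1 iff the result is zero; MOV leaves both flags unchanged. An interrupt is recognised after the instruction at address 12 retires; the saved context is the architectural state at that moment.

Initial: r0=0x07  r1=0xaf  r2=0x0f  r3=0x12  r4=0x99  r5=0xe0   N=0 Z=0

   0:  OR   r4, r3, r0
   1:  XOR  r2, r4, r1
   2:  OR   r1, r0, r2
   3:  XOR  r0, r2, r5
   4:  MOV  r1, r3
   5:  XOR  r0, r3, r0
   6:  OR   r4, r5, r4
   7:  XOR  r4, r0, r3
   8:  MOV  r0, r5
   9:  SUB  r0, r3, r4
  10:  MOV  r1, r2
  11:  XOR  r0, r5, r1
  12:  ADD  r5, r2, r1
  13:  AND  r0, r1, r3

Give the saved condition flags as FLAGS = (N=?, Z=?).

after  0: r0=0x07 r1=0xaf r2=0x0f r3=0x12 r4=0x17 r5=0xe0  N=0 Z=0
after  1: r0=0x07 r1=0xaf r2=0xb8 r3=0x12 r4=0x17 r5=0xe0  N=1 Z=0
after  2: r0=0x07 r1=0xbf r2=0xb8 r3=0x12 r4=0x17 r5=0xe0  N=1 Z=0
after  3: r0=0x58 r1=0xbf r2=0xb8 r3=0x12 r4=0x17 r5=0xe0  N=0 Z=0
after  4: r0=0x58 r1=0x12 r2=0xb8 r3=0x12 r4=0x17 r5=0xe0  N=0 Z=0
after  5: r0=0x4a r1=0x12 r2=0xb8 r3=0x12 r4=0x17 r5=0xe0  N=0 Z=0
after  6: r0=0x4a r1=0x12 r2=0xb8 r3=0x12 r4=0xf7 r5=0xe0  N=1 Z=0
after  7: r0=0x4a r1=0x12 r2=0xb8 r3=0x12 r4=0x58 r5=0xe0  N=0 Z=0
after  8: r0=0xe0 r1=0x12 r2=0xb8 r3=0x12 r4=0x58 r5=0xe0  N=0 Z=0
after  9: r0=0xba r1=0x12 r2=0xb8 r3=0x12 r4=0x58 r5=0xe0  N=1 Z=0
after 10: r0=0xba r1=0xb8 r2=0xb8 r3=0x12 r4=0x58 r5=0xe0  N=1 Z=0
after 11: r0=0x58 r1=0xb8 r2=0xb8 r3=0x12 r4=0x58 r5=0xe0  N=0 Z=0
after 12: r0=0x58 r1=0xb8 r2=0xb8 r3=0x12 r4=0x58 r5=0x70  N=0 Z=0
-- IRQ taken; context saved, return-PC = 13 --

FLAGS = (N=0, Z=0)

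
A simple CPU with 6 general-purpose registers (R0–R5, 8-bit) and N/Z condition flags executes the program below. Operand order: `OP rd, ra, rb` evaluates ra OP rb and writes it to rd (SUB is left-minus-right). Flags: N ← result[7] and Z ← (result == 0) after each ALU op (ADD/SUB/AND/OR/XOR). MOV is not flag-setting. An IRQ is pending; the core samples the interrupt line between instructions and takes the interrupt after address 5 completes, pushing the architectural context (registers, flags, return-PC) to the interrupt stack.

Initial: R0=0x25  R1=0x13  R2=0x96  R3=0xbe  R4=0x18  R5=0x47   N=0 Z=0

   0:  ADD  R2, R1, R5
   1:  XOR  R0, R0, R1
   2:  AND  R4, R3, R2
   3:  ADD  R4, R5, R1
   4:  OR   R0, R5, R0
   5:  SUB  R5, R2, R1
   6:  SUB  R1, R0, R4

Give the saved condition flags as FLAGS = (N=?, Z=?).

after  0: R0=0x25 R1=0x13 R2=0x5a R3=0xbe R4=0x18 R5=0x47  N=0 Z=0
after  1: R0=0x36 R1=0x13 R2=0x5a R3=0xbe R4=0x18 R5=0x47  N=0 Z=0
after  2: R0=0x36 R1=0x13 R2=0x5a R3=0xbe R4=0x1a R5=0x47  N=0 Z=0
after  3: R0=0x36 R1=0x13 R2=0x5a R3=0xbe R4=0x5a R5=0x47  N=0 Z=0
after  4: R0=0x77 R1=0x13 R2=0x5a R3=0xbe R4=0x5a R5=0x47  N=0 Z=0
after  5: R0=0x77 R1=0x13 R2=0x5a R3=0xbe R4=0x5a R5=0x47  N=0 Z=0
-- IRQ taken; context saved, return-PC = 6 --

FLAGS = (N=0, Z=0)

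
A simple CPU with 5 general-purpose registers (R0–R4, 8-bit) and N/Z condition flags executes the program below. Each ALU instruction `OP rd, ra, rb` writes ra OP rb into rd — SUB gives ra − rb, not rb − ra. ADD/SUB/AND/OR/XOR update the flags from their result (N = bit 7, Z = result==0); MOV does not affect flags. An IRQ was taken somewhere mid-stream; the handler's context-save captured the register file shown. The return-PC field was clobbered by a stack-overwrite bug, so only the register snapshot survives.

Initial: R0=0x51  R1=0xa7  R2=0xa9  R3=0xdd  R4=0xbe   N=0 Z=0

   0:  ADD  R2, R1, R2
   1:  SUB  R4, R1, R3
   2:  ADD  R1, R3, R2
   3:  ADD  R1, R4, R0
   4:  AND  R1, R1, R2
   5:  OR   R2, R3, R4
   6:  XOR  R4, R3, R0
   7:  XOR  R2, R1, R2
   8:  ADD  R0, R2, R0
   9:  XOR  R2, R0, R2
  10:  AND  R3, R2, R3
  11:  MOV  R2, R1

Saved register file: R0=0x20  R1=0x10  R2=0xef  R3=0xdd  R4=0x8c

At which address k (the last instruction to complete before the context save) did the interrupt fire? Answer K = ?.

after  0: R0=0x51 R1=0xa7 R2=0x50 R3=0xdd R4=0xbe  N=0 Z=0
after  1: R0=0x51 R1=0xa7 R2=0x50 R3=0xdd R4=0xca  N=1 Z=0
after  2: R0=0x51 R1=0x2d R2=0x50 R3=0xdd R4=0xca  N=0 Z=0
after  3: R0=0x51 R1=0x1b R2=0x50 R3=0xdd R4=0xca  N=0 Z=0
after  4: R0=0x51 R1=0x10 R2=0x50 R3=0xdd R4=0xca  N=0 Z=0
after  5: R0=0x51 R1=0x10 R2=0xdf R3=0xdd R4=0xca  N=1 Z=0
after  6: R0=0x51 R1=0x10 R2=0xdf R3=0xdd R4=0x8c  N=1 Z=0
after  7: R0=0x51 R1=0x10 R2=0xcf R3=0xdd R4=0x8c  N=1 Z=0
after  8: R0=0x20 R1=0x10 R2=0xcf R3=0xdd R4=0x8c  N=0 Z=0
after  9: R0=0x20 R1=0x10 R2=0xef R3=0xdd R4=0x8c  N=1 Z=0
-- IRQ taken; context saved, return-PC = 10 --

K = 9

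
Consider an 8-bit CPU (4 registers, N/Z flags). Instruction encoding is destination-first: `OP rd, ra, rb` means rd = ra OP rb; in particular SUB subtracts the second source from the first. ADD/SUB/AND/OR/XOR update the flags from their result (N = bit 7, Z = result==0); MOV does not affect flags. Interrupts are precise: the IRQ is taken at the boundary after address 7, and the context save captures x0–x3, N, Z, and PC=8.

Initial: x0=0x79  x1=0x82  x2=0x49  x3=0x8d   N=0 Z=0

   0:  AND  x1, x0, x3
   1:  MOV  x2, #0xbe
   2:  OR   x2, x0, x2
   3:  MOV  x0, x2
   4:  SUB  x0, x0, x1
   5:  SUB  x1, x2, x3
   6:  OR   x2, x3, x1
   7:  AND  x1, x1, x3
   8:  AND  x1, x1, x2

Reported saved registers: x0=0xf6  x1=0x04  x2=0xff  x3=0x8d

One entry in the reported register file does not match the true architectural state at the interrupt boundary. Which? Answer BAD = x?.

BAD = x1

after  0: x0=0x79 x1=0x09 x2=0x49 x3=0x8d  N=0 Z=0
after  1: x0=0x79 x1=0x09 x2=0xbe x3=0x8d  N=0 Z=0
after  2: x0=0x79 x1=0x09 x2=0xff x3=0x8d  N=1 Z=0
after  3: x0=0xff x1=0x09 x2=0xff x3=0x8d  N=1 Z=0
after  4: x0=0xf6 x1=0x09 x2=0xff x3=0x8d  N=1 Z=0
after  5: x0=0xf6 x1=0x72 x2=0xff x3=0x8d  N=0 Z=0
after  6: x0=0xf6 x1=0x72 x2=0xff x3=0x8d  N=1 Z=0
after  7: x0=0xf6 x1=0x00 x2=0xff x3=0x8d  N=0 Z=1
-- IRQ taken; context saved, return-PC = 8 --
mismatch: x1: reported 0x04 vs actual 0x00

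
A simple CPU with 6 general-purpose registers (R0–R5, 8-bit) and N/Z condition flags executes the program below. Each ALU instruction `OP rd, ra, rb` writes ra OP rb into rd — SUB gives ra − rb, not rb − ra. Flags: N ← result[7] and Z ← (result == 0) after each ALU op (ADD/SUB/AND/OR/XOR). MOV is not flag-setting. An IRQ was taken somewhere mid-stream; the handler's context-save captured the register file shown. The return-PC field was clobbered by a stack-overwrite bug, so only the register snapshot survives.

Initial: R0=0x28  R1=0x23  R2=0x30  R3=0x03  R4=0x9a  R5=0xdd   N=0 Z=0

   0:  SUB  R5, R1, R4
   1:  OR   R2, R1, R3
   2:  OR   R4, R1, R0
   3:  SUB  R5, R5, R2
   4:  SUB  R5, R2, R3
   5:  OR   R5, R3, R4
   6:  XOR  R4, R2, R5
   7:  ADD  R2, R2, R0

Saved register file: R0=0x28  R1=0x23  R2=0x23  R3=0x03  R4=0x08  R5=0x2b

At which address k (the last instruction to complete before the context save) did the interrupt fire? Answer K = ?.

after  0: R0=0x28 R1=0x23 R2=0x30 R3=0x03 R4=0x9a R5=0x89  N=1 Z=0
after  1: R0=0x28 R1=0x23 R2=0x23 R3=0x03 R4=0x9a R5=0x89  N=0 Z=0
after  2: R0=0x28 R1=0x23 R2=0x23 R3=0x03 R4=0x2b R5=0x89  N=0 Z=0
after  3: R0=0x28 R1=0x23 R2=0x23 R3=0x03 R4=0x2b R5=0x66  N=0 Z=0
after  4: R0=0x28 R1=0x23 R2=0x23 R3=0x03 R4=0x2b R5=0x20  N=0 Z=0
after  5: R0=0x28 R1=0x23 R2=0x23 R3=0x03 R4=0x2b R5=0x2b  N=0 Z=0
after  6: R0=0x28 R1=0x23 R2=0x23 R3=0x03 R4=0x08 R5=0x2b  N=0 Z=0
-- IRQ taken; context saved, return-PC = 7 --

K = 6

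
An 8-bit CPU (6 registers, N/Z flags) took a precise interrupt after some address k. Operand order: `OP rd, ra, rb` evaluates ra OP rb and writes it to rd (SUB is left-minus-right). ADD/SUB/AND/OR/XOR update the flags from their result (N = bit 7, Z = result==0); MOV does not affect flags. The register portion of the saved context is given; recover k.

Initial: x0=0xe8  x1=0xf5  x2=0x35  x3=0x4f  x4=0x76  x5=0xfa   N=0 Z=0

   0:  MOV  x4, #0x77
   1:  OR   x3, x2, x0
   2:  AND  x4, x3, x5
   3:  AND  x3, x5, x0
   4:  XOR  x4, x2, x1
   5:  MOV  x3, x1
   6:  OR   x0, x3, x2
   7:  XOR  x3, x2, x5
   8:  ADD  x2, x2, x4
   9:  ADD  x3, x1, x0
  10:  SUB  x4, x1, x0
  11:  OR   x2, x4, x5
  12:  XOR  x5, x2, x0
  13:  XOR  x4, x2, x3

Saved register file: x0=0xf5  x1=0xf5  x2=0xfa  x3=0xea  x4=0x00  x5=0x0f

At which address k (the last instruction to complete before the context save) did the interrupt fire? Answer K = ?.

after  0: x0=0xe8 x1=0xf5 x2=0x35 x3=0x4f x4=0x77 x5=0xfa  N=0 Z=0
after  1: x0=0xe8 x1=0xf5 x2=0x35 x3=0xfd x4=0x77 x5=0xfa  N=1 Z=0
after  2: x0=0xe8 x1=0xf5 x2=0x35 x3=0xfd x4=0xf8 x5=0xfa  N=1 Z=0
after  3: x0=0xe8 x1=0xf5 x2=0x35 x3=0xe8 x4=0xf8 x5=0xfa  N=1 Z=0
after  4: x0=0xe8 x1=0xf5 x2=0x35 x3=0xe8 x4=0xc0 x5=0xfa  N=1 Z=0
after  5: x0=0xe8 x1=0xf5 x2=0x35 x3=0xf5 x4=0xc0 x5=0xfa  N=1 Z=0
after  6: x0=0xf5 x1=0xf5 x2=0x35 x3=0xf5 x4=0xc0 x5=0xfa  N=1 Z=0
after  7: x0=0xf5 x1=0xf5 x2=0x35 x3=0xcf x4=0xc0 x5=0xfa  N=1 Z=0
after  8: x0=0xf5 x1=0xf5 x2=0xf5 x3=0xcf x4=0xc0 x5=0xfa  N=1 Z=0
after  9: x0=0xf5 x1=0xf5 x2=0xf5 x3=0xea x4=0xc0 x5=0xfa  N=1 Z=0
after 10: x0=0xf5 x1=0xf5 x2=0xf5 x3=0xea x4=0x00 x5=0xfa  N=0 Z=1
after 11: x0=0xf5 x1=0xf5 x2=0xfa x3=0xea x4=0x00 x5=0xfa  N=1 Z=0
after 12: x0=0xf5 x1=0xf5 x2=0xfa x3=0xea x4=0x00 x5=0x0f  N=0 Z=0
-- IRQ taken; context saved, return-PC = 13 --

K = 12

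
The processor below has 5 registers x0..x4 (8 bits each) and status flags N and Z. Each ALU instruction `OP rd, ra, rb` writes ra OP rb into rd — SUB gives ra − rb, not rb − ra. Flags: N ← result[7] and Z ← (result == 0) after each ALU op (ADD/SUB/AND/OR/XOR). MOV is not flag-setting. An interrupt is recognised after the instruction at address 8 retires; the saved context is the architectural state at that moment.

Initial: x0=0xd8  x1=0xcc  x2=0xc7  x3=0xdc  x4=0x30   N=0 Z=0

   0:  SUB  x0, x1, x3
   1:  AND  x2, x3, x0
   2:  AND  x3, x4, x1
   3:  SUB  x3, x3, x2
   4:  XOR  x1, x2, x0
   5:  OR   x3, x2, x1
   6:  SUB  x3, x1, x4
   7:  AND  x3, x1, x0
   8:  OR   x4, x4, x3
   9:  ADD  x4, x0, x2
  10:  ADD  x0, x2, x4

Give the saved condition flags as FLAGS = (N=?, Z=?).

after  0: x0=0xf0 x1=0xcc x2=0xc7 x3=0xdc x4=0x30  N=1 Z=0
after  1: x0=0xf0 x1=0xcc x2=0xd0 x3=0xdc x4=0x30  N=1 Z=0
after  2: x0=0xf0 x1=0xcc x2=0xd0 x3=0x00 x4=0x30  N=0 Z=1
after  3: x0=0xf0 x1=0xcc x2=0xd0 x3=0x30 x4=0x30  N=0 Z=0
after  4: x0=0xf0 x1=0x20 x2=0xd0 x3=0x30 x4=0x30  N=0 Z=0
after  5: x0=0xf0 x1=0x20 x2=0xd0 x3=0xf0 x4=0x30  N=1 Z=0
after  6: x0=0xf0 x1=0x20 x2=0xd0 x3=0xf0 x4=0x30  N=1 Z=0
after  7: x0=0xf0 x1=0x20 x2=0xd0 x3=0x20 x4=0x30  N=0 Z=0
after  8: x0=0xf0 x1=0x20 x2=0xd0 x3=0x20 x4=0x30  N=0 Z=0
-- IRQ taken; context saved, return-PC = 9 --

FLAGS = (N=0, Z=0)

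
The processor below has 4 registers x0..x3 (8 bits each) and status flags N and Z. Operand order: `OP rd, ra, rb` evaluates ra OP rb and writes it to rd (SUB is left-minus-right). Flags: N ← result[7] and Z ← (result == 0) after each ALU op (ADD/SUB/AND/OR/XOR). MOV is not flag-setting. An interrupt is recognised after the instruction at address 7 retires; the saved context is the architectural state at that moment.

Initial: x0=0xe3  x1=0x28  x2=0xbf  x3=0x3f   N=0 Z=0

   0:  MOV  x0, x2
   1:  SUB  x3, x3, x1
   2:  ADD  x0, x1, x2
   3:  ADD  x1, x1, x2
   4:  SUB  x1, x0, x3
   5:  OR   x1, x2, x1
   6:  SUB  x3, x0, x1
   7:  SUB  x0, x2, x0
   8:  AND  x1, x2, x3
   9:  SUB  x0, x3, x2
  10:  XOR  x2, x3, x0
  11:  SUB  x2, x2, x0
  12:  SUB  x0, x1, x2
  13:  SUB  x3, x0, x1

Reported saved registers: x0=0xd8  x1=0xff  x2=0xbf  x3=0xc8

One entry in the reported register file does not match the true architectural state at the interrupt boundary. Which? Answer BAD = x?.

after  0: x0=0xbf x1=0x28 x2=0xbf x3=0x3f  N=0 Z=0
after  1: x0=0xbf x1=0x28 x2=0xbf x3=0x17  N=0 Z=0
after  2: x0=0xe7 x1=0x28 x2=0xbf x3=0x17  N=1 Z=0
after  3: x0=0xe7 x1=0xe7 x2=0xbf x3=0x17  N=1 Z=0
after  4: x0=0xe7 x1=0xd0 x2=0xbf x3=0x17  N=1 Z=0
after  5: x0=0xe7 x1=0xff x2=0xbf x3=0x17  N=1 Z=0
after  6: x0=0xe7 x1=0xff x2=0xbf x3=0xe8  N=1 Z=0
after  7: x0=0xd8 x1=0xff x2=0xbf x3=0xe8  N=1 Z=0
-- IRQ taken; context saved, return-PC = 8 --
mismatch: x3: reported 0xc8 vs actual 0xe8

BAD = x3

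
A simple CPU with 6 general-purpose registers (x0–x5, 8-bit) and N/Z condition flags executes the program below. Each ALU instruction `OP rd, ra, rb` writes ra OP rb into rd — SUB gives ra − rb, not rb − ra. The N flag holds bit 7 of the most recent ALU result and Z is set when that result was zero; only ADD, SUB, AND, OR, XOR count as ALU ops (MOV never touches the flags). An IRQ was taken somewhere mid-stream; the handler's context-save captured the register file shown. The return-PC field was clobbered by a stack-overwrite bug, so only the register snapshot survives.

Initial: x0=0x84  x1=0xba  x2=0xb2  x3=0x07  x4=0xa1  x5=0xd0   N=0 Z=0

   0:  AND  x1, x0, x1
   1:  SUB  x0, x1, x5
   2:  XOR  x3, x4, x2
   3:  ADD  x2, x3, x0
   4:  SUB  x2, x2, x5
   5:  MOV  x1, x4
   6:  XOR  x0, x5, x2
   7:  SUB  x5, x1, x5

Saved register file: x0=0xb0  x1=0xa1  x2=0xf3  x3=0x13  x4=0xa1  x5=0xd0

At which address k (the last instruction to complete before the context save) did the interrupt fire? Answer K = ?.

after  0: x0=0x84 x1=0x80 x2=0xb2 x3=0x07 x4=0xa1 x5=0xd0  N=1 Z=0
after  1: x0=0xb0 x1=0x80 x2=0xb2 x3=0x07 x4=0xa1 x5=0xd0  N=1 Z=0
after  2: x0=0xb0 x1=0x80 x2=0xb2 x3=0x13 x4=0xa1 x5=0xd0  N=0 Z=0
after  3: x0=0xb0 x1=0x80 x2=0xc3 x3=0x13 x4=0xa1 x5=0xd0  N=1 Z=0
after  4: x0=0xb0 x1=0x80 x2=0xf3 x3=0x13 x4=0xa1 x5=0xd0  N=1 Z=0
after  5: x0=0xb0 x1=0xa1 x2=0xf3 x3=0x13 x4=0xa1 x5=0xd0  N=1 Z=0
-- IRQ taken; context saved, return-PC = 6 --

K = 5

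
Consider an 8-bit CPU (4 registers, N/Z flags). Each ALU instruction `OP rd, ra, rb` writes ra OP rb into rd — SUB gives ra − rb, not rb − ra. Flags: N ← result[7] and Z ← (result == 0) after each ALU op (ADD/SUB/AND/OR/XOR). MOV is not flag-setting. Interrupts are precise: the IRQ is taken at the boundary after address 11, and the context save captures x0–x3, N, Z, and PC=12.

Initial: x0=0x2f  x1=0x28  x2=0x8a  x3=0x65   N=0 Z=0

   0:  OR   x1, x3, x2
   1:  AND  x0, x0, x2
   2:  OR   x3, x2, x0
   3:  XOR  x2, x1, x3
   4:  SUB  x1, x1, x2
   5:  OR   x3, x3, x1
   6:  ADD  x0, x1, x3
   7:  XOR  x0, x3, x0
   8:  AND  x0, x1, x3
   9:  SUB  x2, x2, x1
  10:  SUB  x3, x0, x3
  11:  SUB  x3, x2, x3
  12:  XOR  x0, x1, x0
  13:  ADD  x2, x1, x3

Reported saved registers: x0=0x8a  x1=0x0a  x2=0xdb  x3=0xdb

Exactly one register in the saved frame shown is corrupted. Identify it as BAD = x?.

after  0: x0=0x2f x1=0xef x2=0x8a x3=0x65  N=1 Z=0
after  1: x0=0x0a x1=0xef x2=0x8a x3=0x65  N=0 Z=0
after  2: x0=0x0a x1=0xef x2=0x8a x3=0x8a  N=1 Z=0
after  3: x0=0x0a x1=0xef x2=0x65 x3=0x8a  N=0 Z=0
after  4: x0=0x0a x1=0x8a x2=0x65 x3=0x8a  N=1 Z=0
after  5: x0=0x0a x1=0x8a x2=0x65 x3=0x8a  N=1 Z=0
after  6: x0=0x14 x1=0x8a x2=0x65 x3=0x8a  N=0 Z=0
after  7: x0=0x9e x1=0x8a x2=0x65 x3=0x8a  N=1 Z=0
after  8: x0=0x8a x1=0x8a x2=0x65 x3=0x8a  N=1 Z=0
after  9: x0=0x8a x1=0x8a x2=0xdb x3=0x8a  N=1 Z=0
after 10: x0=0x8a x1=0x8a x2=0xdb x3=0x00  N=0 Z=1
after 11: x0=0x8a x1=0x8a x2=0xdb x3=0xdb  N=1 Z=0
-- IRQ taken; context saved, return-PC = 12 --
mismatch: x1: reported 0x0a vs actual 0x8a

BAD = x1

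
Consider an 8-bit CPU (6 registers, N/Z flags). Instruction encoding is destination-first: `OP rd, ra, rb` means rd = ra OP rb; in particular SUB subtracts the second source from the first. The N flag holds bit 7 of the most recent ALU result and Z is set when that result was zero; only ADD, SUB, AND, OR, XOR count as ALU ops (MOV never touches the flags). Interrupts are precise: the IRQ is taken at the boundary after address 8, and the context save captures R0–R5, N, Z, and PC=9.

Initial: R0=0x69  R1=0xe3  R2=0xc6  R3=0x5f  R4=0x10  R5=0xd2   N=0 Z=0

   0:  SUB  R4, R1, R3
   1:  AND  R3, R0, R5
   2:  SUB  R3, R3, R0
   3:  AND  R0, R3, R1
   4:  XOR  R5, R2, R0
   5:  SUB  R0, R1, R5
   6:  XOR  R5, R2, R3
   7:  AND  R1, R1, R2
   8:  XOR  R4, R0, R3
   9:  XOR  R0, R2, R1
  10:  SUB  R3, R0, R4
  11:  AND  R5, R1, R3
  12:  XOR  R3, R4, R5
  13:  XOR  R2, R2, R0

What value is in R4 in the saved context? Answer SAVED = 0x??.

after  0: R0=0x69 R1=0xe3 R2=0xc6 R3=0x5f R4=0x84 R5=0xd2  N=1 Z=0
after  1: R0=0x69 R1=0xe3 R2=0xc6 R3=0x40 R4=0x84 R5=0xd2  N=0 Z=0
after  2: R0=0x69 R1=0xe3 R2=0xc6 R3=0xd7 R4=0x84 R5=0xd2  N=1 Z=0
after  3: R0=0xc3 R1=0xe3 R2=0xc6 R3=0xd7 R4=0x84 R5=0xd2  N=1 Z=0
after  4: R0=0xc3 R1=0xe3 R2=0xc6 R3=0xd7 R4=0x84 R5=0x05  N=0 Z=0
after  5: R0=0xde R1=0xe3 R2=0xc6 R3=0xd7 R4=0x84 R5=0x05  N=1 Z=0
after  6: R0=0xde R1=0xe3 R2=0xc6 R3=0xd7 R4=0x84 R5=0x11  N=0 Z=0
after  7: R0=0xde R1=0xc2 R2=0xc6 R3=0xd7 R4=0x84 R5=0x11  N=1 Z=0
after  8: R0=0xde R1=0xc2 R2=0xc6 R3=0xd7 R4=0x09 R5=0x11  N=0 Z=0
-- IRQ taken; context saved, return-PC = 9 --

SAVED = 0x09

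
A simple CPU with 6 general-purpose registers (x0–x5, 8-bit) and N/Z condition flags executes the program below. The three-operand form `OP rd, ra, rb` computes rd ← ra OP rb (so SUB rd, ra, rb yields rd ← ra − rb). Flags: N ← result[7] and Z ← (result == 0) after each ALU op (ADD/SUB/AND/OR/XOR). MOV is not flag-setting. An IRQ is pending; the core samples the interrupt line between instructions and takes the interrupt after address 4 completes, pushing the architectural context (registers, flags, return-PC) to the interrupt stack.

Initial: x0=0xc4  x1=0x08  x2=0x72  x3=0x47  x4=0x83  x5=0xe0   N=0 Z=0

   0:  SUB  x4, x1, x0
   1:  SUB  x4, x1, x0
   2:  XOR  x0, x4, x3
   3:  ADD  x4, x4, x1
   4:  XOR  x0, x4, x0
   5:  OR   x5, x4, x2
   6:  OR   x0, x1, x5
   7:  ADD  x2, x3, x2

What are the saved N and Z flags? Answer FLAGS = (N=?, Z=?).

FLAGS = (N=0, Z=0)

after  0: x0=0xc4 x1=0x08 x2=0x72 x3=0x47 x4=0x44 x5=0xe0  N=0 Z=0
after  1: x0=0xc4 x1=0x08 x2=0x72 x3=0x47 x4=0x44 x5=0xe0  N=0 Z=0
after  2: x0=0x03 x1=0x08 x2=0x72 x3=0x47 x4=0x44 x5=0xe0  N=0 Z=0
after  3: x0=0x03 x1=0x08 x2=0x72 x3=0x47 x4=0x4c x5=0xe0  N=0 Z=0
after  4: x0=0x4f x1=0x08 x2=0x72 x3=0x47 x4=0x4c x5=0xe0  N=0 Z=0
-- IRQ taken; context saved, return-PC = 5 --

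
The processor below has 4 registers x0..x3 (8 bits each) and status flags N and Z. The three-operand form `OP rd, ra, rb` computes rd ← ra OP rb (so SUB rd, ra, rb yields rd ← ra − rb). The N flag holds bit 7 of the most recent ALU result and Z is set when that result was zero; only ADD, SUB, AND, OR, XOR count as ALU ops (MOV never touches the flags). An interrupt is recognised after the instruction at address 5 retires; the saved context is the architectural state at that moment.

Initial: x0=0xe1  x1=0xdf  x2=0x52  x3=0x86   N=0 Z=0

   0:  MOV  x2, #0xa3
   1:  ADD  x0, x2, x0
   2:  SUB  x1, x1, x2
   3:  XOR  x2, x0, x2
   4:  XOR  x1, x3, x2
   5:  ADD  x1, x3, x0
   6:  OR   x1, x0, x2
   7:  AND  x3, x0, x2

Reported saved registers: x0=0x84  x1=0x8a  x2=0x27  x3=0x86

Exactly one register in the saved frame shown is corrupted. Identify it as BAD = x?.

after  0: x0=0xe1 x1=0xdf x2=0xa3 x3=0x86  N=0 Z=0
after  1: x0=0x84 x1=0xdf x2=0xa3 x3=0x86  N=1 Z=0
after  2: x0=0x84 x1=0x3c x2=0xa3 x3=0x86  N=0 Z=0
after  3: x0=0x84 x1=0x3c x2=0x27 x3=0x86  N=0 Z=0
after  4: x0=0x84 x1=0xa1 x2=0x27 x3=0x86  N=1 Z=0
after  5: x0=0x84 x1=0x0a x2=0x27 x3=0x86  N=0 Z=0
-- IRQ taken; context saved, return-PC = 6 --
mismatch: x1: reported 0x8a vs actual 0x0a

BAD = x1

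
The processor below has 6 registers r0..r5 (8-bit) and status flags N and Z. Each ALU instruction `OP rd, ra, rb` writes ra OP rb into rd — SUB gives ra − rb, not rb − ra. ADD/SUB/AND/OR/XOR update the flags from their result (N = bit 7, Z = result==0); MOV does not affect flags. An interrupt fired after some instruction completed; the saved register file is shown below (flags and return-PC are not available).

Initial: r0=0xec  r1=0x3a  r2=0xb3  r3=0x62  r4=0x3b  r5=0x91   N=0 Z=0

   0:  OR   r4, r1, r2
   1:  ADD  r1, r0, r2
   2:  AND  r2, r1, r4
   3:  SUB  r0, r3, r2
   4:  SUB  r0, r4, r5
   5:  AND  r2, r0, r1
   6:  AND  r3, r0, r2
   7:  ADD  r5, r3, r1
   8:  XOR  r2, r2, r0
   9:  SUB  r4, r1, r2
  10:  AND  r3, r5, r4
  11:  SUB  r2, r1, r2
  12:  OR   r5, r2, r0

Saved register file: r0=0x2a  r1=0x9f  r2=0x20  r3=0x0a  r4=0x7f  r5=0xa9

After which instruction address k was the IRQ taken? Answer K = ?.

after  0: r0=0xec r1=0x3a r2=0xb3 r3=0x62 r4=0xbb r5=0x91  N=1 Z=0
after  1: r0=0xec r1=0x9f r2=0xb3 r3=0x62 r4=0xbb r5=0x91  N=1 Z=0
after  2: r0=0xec r1=0x9f r2=0x9b r3=0x62 r4=0xbb r5=0x91  N=1 Z=0
after  3: r0=0xc7 r1=0x9f r2=0x9b r3=0x62 r4=0xbb r5=0x91  N=1 Z=0
after  4: r0=0x2a r1=0x9f r2=0x9b r3=0x62 r4=0xbb r5=0x91  N=0 Z=0
after  5: r0=0x2a r1=0x9f r2=0x0a r3=0x62 r4=0xbb r5=0x91  N=0 Z=0
after  6: r0=0x2a r1=0x9f r2=0x0a r3=0x0a r4=0xbb r5=0x91  N=0 Z=0
after  7: r0=0x2a r1=0x9f r2=0x0a r3=0x0a r4=0xbb r5=0xa9  N=1 Z=0
after  8: r0=0x2a r1=0x9f r2=0x20 r3=0x0a r4=0xbb r5=0xa9  N=0 Z=0
after  9: r0=0x2a r1=0x9f r2=0x20 r3=0x0a r4=0x7f r5=0xa9  N=0 Z=0
-- IRQ taken; context saved, return-PC = 10 --

K = 9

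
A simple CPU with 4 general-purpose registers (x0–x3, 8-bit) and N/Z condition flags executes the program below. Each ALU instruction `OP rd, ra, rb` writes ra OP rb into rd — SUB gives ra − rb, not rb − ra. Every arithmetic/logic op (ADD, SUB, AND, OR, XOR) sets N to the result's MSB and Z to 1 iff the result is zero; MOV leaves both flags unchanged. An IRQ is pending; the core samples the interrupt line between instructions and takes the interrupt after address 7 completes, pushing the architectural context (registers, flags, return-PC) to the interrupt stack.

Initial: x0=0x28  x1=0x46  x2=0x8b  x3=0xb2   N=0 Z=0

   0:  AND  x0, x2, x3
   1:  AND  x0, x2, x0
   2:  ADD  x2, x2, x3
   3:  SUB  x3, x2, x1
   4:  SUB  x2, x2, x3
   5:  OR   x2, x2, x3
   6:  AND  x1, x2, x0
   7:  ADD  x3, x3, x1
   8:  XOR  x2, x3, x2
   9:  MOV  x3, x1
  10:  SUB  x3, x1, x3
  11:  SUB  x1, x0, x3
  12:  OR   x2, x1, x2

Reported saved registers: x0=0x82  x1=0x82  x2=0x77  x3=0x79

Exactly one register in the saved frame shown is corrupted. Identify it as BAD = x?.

BAD = x2

after  0: x0=0x82 x1=0x46 x2=0x8b x3=0xb2  N=1 Z=0
after  1: x0=0x82 x1=0x46 x2=0x8b x3=0xb2  N=1 Z=0
after  2: x0=0x82 x1=0x46 x2=0x3d x3=0xb2  N=0 Z=0
after  3: x0=0x82 x1=0x46 x2=0x3d x3=0xf7  N=1 Z=0
after  4: x0=0x82 x1=0x46 x2=0x46 x3=0xf7  N=0 Z=0
after  5: x0=0x82 x1=0x46 x2=0xf7 x3=0xf7  N=1 Z=0
after  6: x0=0x82 x1=0x82 x2=0xf7 x3=0xf7  N=1 Z=0
after  7: x0=0x82 x1=0x82 x2=0xf7 x3=0x79  N=0 Z=0
-- IRQ taken; context saved, return-PC = 8 --
mismatch: x2: reported 0x77 vs actual 0xf7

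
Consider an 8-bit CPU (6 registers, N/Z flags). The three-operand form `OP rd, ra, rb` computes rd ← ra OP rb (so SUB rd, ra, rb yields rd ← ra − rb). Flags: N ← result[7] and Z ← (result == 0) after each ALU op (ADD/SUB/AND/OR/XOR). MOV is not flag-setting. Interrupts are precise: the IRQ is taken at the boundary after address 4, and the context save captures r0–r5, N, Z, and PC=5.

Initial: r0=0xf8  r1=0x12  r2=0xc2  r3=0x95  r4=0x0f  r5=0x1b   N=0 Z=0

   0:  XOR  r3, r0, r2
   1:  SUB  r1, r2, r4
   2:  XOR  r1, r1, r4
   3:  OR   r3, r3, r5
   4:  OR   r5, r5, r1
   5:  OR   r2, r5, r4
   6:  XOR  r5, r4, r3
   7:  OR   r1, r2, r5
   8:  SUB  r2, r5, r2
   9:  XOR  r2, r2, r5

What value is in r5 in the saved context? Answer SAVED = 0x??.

after  0: r0=0xf8 r1=0x12 r2=0xc2 r3=0x3a r4=0x0f r5=0x1b  N=0 Z=0
after  1: r0=0xf8 r1=0xb3 r2=0xc2 r3=0x3a r4=0x0f r5=0x1b  N=1 Z=0
after  2: r0=0xf8 r1=0xbc r2=0xc2 r3=0x3a r4=0x0f r5=0x1b  N=1 Z=0
after  3: r0=0xf8 r1=0xbc r2=0xc2 r3=0x3b r4=0x0f r5=0x1b  N=0 Z=0
after  4: r0=0xf8 r1=0xbc r2=0xc2 r3=0x3b r4=0x0f r5=0xbf  N=1 Z=0
-- IRQ taken; context saved, return-PC = 5 --

SAVED = 0xbf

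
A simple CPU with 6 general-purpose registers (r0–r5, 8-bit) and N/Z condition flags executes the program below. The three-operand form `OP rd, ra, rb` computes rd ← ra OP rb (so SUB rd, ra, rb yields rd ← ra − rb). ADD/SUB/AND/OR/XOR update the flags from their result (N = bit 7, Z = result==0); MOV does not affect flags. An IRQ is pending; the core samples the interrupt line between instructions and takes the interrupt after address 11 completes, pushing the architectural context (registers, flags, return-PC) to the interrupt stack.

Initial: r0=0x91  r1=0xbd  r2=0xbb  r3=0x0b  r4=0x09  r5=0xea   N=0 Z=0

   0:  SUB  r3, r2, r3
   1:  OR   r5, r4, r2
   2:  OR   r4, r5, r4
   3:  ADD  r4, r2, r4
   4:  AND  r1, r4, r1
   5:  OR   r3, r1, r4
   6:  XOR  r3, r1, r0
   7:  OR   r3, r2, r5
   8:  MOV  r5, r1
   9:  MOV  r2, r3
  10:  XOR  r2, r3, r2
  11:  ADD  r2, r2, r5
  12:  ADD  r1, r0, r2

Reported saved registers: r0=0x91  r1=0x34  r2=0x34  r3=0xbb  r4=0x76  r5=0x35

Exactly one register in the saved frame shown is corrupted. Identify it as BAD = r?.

after  0: r0=0x91 r1=0xbd r2=0xbb r3=0xb0 r4=0x09 r5=0xea  N=1 Z=0
after  1: r0=0x91 r1=0xbd r2=0xbb r3=0xb0 r4=0x09 r5=0xbb  N=1 Z=0
after  2: r0=0x91 r1=0xbd r2=0xbb r3=0xb0 r4=0xbb r5=0xbb  N=1 Z=0
after  3: r0=0x91 r1=0xbd r2=0xbb r3=0xb0 r4=0x76 r5=0xbb  N=0 Z=0
after  4: r0=0x91 r1=0x34 r2=0xbb r3=0xb0 r4=0x76 r5=0xbb  N=0 Z=0
after  5: r0=0x91 r1=0x34 r2=0xbb r3=0x76 r4=0x76 r5=0xbb  N=0 Z=0
after  6: r0=0x91 r1=0x34 r2=0xbb r3=0xa5 r4=0x76 r5=0xbb  N=1 Z=0
after  7: r0=0x91 r1=0x34 r2=0xbb r3=0xbb r4=0x76 r5=0xbb  N=1 Z=0
after  8: r0=0x91 r1=0x34 r2=0xbb r3=0xbb r4=0x76 r5=0x34  N=1 Z=0
after  9: r0=0x91 r1=0x34 r2=0xbb r3=0xbb r4=0x76 r5=0x34  N=1 Z=0
after 10: r0=0x91 r1=0x34 r2=0x00 r3=0xbb r4=0x76 r5=0x34  N=0 Z=1
after 11: r0=0x91 r1=0x34 r2=0x34 r3=0xbb r4=0x76 r5=0x34  N=0 Z=0
-- IRQ taken; context saved, return-PC = 12 --
mismatch: r5: reported 0x35 vs actual 0x34

BAD = r5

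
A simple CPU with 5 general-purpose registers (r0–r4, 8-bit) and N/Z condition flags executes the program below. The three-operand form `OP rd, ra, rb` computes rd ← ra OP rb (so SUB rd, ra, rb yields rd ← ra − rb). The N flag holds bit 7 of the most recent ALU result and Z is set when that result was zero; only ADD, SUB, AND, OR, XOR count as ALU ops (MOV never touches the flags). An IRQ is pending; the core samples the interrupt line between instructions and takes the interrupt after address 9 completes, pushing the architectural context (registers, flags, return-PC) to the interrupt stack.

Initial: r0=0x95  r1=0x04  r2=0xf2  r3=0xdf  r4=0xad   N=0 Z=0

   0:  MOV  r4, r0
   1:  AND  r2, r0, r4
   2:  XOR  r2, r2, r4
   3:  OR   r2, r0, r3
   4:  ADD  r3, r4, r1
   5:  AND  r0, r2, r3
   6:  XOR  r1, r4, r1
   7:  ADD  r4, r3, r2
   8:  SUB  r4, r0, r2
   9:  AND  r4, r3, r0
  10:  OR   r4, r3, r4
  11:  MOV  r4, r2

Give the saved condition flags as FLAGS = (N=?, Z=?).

FLAGS = (N=1, Z=0)

after  0: r0=0x95 r1=0x04 r2=0xf2 r3=0xdf r4=0x95  N=0 Z=0
after  1: r0=0x95 r1=0x04 r2=0x95 r3=0xdf r4=0x95  N=1 Z=0
after  2: r0=0x95 r1=0x04 r2=0x00 r3=0xdf r4=0x95  N=0 Z=1
after  3: r0=0x95 r1=0x04 r2=0xdf r3=0xdf r4=0x95  N=1 Z=0
after  4: r0=0x95 r1=0x04 r2=0xdf r3=0x99 r4=0x95  N=1 Z=0
after  5: r0=0x99 r1=0x04 r2=0xdf r3=0x99 r4=0x95  N=1 Z=0
after  6: r0=0x99 r1=0x91 r2=0xdf r3=0x99 r4=0x95  N=1 Z=0
after  7: r0=0x99 r1=0x91 r2=0xdf r3=0x99 r4=0x78  N=0 Z=0
after  8: r0=0x99 r1=0x91 r2=0xdf r3=0x99 r4=0xba  N=1 Z=0
after  9: r0=0x99 r1=0x91 r2=0xdf r3=0x99 r4=0x99  N=1 Z=0
-- IRQ taken; context saved, return-PC = 10 --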